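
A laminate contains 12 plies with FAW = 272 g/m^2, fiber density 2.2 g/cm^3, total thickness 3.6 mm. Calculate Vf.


Vf = n * FAW / (rho_f * h * 1000) = 12 * 272 / (2.2 * 3.6 * 1000) = 0.4121

0.4121


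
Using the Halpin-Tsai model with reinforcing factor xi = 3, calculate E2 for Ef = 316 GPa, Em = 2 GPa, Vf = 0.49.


eta = (Ef/Em - 1)/(Ef/Em + xi) = (158.0 - 1)/(158.0 + 3) = 0.9752
E2 = Em*(1+xi*eta*Vf)/(1-eta*Vf) = 9.32 GPa

9.32 GPa


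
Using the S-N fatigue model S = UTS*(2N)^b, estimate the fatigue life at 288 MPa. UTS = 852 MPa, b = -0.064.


N = 0.5 * (S/UTS)^(1/b) = 0.5 * (288/852)^(1/-0.064) = 1.1457e+07 cycles

1.1457e+07 cycles


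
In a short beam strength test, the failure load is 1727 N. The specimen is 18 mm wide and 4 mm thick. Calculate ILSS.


ILSS = 3F/(4bh) = 3*1727/(4*18*4) = 17.99 MPa

17.99 MPa


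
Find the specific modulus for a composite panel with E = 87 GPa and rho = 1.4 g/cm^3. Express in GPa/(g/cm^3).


Specific stiffness = E/rho = 87/1.4 = 62.1 GPa/(g/cm^3)

62.1 GPa/(g/cm^3)


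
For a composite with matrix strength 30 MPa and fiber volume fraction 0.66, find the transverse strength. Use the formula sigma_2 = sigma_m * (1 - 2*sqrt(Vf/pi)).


factor = 1 - 2*sqrt(0.66/pi) = 0.0833
sigma_2 = 30 * 0.0833 = 2.5 MPa

2.5 MPa


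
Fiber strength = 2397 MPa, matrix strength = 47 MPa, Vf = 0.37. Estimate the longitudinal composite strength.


sigma_1 = sigma_f*Vf + sigma_m*(1-Vf) = 2397*0.37 + 47*0.63 = 916.5 MPa

916.5 MPa


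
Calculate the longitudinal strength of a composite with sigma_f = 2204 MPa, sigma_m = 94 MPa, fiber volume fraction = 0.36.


sigma_1 = sigma_f*Vf + sigma_m*(1-Vf) = 2204*0.36 + 94*0.64 = 853.6 MPa

853.6 MPa


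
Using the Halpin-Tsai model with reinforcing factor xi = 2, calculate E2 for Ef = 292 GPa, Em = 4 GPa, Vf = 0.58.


eta = (Ef/Em - 1)/(Ef/Em + xi) = (73.0 - 1)/(73.0 + 2) = 0.96
E2 = Em*(1+xi*eta*Vf)/(1-eta*Vf) = 19.08 GPa

19.08 GPa


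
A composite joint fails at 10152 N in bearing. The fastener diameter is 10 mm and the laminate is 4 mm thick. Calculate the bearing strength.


sigma_br = F/(d*h) = 10152/(10*4) = 253.8 MPa

253.8 MPa


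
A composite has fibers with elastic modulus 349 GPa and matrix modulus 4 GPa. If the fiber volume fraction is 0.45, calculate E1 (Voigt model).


E1 = Ef*Vf + Em*(1-Vf) = 349*0.45 + 4*0.55 = 159.25 GPa

159.25 GPa


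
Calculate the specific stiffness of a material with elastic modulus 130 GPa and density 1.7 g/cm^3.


Specific stiffness = E/rho = 130/1.7 = 76.5 GPa/(g/cm^3)

76.5 GPa/(g/cm^3)


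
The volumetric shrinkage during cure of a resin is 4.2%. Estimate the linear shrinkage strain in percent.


Linear shrinkage ≈ vol_shrink/3 = 4.2/3 = 1.4%

1.4%


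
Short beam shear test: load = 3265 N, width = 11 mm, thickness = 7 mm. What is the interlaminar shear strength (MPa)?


ILSS = 3F/(4bh) = 3*3265/(4*11*7) = 31.8 MPa

31.8 MPa


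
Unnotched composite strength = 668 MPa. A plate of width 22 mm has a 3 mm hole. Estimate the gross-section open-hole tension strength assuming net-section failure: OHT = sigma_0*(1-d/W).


OHT = sigma_0*(1-d/W) = 668*(1-3/22) = 576.9 MPa

576.9 MPa


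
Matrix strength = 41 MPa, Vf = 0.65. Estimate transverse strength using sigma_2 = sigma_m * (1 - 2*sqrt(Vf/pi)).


factor = 1 - 2*sqrt(0.65/pi) = 0.0903
sigma_2 = 41 * 0.0903 = 3.7 MPa

3.7 MPa


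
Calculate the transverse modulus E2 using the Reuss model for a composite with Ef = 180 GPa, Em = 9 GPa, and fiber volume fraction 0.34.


1/E2 = Vf/Ef + (1-Vf)/Em = 0.34/180 + 0.66/9
E2 = 13.29 GPa

13.29 GPa


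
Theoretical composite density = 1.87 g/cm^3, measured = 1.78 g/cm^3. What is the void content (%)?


Void% = (rho_theo - rho_actual)/rho_theo * 100 = (1.87 - 1.78)/1.87 * 100 = 4.81%

4.81%


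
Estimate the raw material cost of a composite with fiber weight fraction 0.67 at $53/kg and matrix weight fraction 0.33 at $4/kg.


Cost = cost_f*Wf + cost_m*Wm = 53*0.67 + 4*0.33 = $36.83/kg

$36.83/kg


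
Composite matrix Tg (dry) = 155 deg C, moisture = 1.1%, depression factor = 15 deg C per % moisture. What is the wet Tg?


Tg_wet = Tg_dry - k*moisture = 155 - 15*1.1 = 138.5 deg C

138.5 deg C


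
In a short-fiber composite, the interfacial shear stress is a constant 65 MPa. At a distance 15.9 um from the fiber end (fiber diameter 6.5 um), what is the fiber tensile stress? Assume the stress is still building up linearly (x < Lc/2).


Force balance: sigma_f * (pi*d^2/4) = tau * (pi*d) * x  ->  sigma_f = 4 * tau * x / d
sigma_f = 4 * 65 * 15.9 / 6.5 = 636.0 MPa

636.0 MPa


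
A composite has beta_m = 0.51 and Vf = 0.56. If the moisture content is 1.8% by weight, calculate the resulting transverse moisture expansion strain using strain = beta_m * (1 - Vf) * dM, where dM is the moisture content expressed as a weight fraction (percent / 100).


dM = 1.8/100 = 0.018
strain = beta_m * (1-Vf) * dM = 0.51 * 0.44 * 0.018 = 0.0040392

0.0040392


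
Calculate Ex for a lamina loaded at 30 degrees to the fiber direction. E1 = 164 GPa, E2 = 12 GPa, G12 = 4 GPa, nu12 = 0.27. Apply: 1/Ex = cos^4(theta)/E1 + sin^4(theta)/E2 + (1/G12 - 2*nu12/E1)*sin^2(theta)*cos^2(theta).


cos^4(30) = 0.5625, sin^4(30) = 0.0625, sin^2(30)*cos^2(30) = 0.1875
1/G12 - 2*nu12/E1 = 1/4 - 2*0.27/164 = 0.246707 GPa^-1
1/Ex = 0.5625/164 + 0.0625/12 + 0.246707*0.1875 = 0.0548958 GPa^-1
Ex = 18.22 GPa

18.22 GPa


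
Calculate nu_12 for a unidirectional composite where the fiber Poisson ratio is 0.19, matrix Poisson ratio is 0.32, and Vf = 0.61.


nu_12 = nu_f*Vf + nu_m*(1-Vf) = 0.19*0.61 + 0.32*0.39 = 0.2407

0.2407


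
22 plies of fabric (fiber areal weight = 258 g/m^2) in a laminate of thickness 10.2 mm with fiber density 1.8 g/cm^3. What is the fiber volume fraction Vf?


Vf = n * FAW / (rho_f * h * 1000) = 22 * 258 / (1.8 * 10.2 * 1000) = 0.3092

0.3092


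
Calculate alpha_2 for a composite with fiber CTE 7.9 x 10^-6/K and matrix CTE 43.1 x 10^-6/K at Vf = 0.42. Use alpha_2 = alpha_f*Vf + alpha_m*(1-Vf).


alpha_2 = alpha_f*Vf + alpha_m*(1-Vf) = 7.9*0.42 + 43.1*0.58 = 28.3 x 10^-6/K

28.3 x 10^-6/K


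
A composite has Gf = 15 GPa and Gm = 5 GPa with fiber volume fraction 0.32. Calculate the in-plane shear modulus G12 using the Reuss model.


1/G12 = Vf/Gf + (1-Vf)/Gm = 0.32/15 + 0.68/5
G12 = 6.36 GPa

6.36 GPa


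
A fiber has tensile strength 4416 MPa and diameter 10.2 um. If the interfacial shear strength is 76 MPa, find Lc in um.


Lc = sigma_f * d / (2 * tau_i) = 4416 * 10.2 / (2 * 76) = 296.3 um

296.3 um


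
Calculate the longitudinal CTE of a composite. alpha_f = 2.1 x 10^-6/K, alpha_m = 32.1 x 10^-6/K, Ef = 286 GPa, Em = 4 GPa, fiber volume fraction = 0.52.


E1 = Ef*Vf + Em*(1-Vf) = 150.64
alpha_1 = (alpha_f*Ef*Vf + alpha_m*Em*(1-Vf))/E1 = 2.48 x 10^-6/K

2.48 x 10^-6/K


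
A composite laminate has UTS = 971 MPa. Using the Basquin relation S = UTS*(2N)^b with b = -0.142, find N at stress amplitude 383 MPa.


N = 0.5 * (S/UTS)^(1/b) = 0.5 * (383/971)^(1/-0.142) = 350.0939 cycles

350.0939 cycles


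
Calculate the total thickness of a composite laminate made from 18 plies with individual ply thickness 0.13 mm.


h = n * t_ply = 18 * 0.13 = 2.34 mm

2.34 mm


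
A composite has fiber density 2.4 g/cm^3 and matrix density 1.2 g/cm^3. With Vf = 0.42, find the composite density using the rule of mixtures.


rho_c = rho_f*Vf + rho_m*(1-Vf) = 2.4*0.42 + 1.2*0.58 = 1.704 g/cm^3

1.704 g/cm^3


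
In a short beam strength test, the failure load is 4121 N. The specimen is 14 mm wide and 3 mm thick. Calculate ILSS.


ILSS = 3F/(4bh) = 3*4121/(4*14*3) = 73.59 MPa

73.59 MPa


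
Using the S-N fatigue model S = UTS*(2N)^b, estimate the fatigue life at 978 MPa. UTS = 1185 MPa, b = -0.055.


N = 0.5 * (S/UTS)^(1/b) = 0.5 * (978/1185)^(1/-0.055) = 16.4044 cycles

16.4044 cycles


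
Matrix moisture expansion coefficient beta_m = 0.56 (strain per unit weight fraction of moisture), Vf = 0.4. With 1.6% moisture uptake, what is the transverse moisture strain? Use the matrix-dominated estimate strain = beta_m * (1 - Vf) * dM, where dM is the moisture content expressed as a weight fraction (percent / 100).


dM = 1.6/100 = 0.016
strain = beta_m * (1-Vf) * dM = 0.56 * 0.6 * 0.016 = 0.005376

0.005376


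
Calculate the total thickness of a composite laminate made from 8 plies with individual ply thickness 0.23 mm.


h = n * t_ply = 8 * 0.23 = 1.84 mm

1.84 mm


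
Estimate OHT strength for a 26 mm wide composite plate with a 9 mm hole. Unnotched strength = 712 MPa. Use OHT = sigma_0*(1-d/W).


OHT = sigma_0*(1-d/W) = 712*(1-9/26) = 465.5 MPa

465.5 MPa


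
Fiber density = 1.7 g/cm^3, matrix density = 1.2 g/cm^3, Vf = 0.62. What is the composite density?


rho_c = rho_f*Vf + rho_m*(1-Vf) = 1.7*0.62 + 1.2*0.38 = 1.51 g/cm^3

1.51 g/cm^3


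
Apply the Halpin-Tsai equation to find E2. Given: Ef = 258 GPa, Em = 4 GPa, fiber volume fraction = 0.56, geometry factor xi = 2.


eta = (Ef/Em - 1)/(Ef/Em + xi) = (64.5 - 1)/(64.5 + 2) = 0.9549
E2 = Em*(1+xi*eta*Vf)/(1-eta*Vf) = 17.79 GPa

17.79 GPa


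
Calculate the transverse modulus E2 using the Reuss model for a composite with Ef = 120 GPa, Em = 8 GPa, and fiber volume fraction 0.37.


1/E2 = Vf/Ef + (1-Vf)/Em = 0.37/120 + 0.63/8
E2 = 12.22 GPa

12.22 GPa


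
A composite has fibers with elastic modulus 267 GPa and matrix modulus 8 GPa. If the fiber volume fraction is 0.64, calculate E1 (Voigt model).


E1 = Ef*Vf + Em*(1-Vf) = 267*0.64 + 8*0.36 = 173.76 GPa

173.76 GPa


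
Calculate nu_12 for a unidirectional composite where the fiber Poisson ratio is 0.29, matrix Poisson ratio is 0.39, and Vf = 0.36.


nu_12 = nu_f*Vf + nu_m*(1-Vf) = 0.29*0.36 + 0.39*0.64 = 0.354

0.354


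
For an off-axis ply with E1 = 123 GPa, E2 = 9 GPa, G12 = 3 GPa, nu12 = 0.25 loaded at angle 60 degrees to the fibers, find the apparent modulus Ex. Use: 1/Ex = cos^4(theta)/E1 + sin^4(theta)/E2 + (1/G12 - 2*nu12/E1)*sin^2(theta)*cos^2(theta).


cos^4(60) = 0.0625, sin^4(60) = 0.5625, sin^2(60)*cos^2(60) = 0.1875
1/G12 - 2*nu12/E1 = 1/3 - 2*0.25/123 = 0.329268 GPa^-1
1/Ex = 0.0625/123 + 0.5625/9 + 0.329268*0.1875 = 0.1247459 GPa^-1
Ex = 8.02 GPa

8.02 GPa


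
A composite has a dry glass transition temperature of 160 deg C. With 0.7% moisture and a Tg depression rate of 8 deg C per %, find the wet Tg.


Tg_wet = Tg_dry - k*moisture = 160 - 8*0.7 = 154.4 deg C

154.4 deg C


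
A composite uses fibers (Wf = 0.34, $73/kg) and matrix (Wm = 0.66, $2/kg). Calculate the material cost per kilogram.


Cost = cost_f*Wf + cost_m*Wm = 73*0.34 + 2*0.66 = $26.14/kg

$26.14/kg


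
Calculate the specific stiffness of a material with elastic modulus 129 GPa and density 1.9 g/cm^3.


Specific stiffness = E/rho = 129/1.9 = 67.9 GPa/(g/cm^3)

67.9 GPa/(g/cm^3)


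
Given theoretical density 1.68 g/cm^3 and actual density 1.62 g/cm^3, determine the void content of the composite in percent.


Void% = (rho_theo - rho_actual)/rho_theo * 100 = (1.68 - 1.62)/1.68 * 100 = 3.57%

3.57%


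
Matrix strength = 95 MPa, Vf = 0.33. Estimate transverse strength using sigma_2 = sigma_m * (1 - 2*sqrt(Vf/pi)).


factor = 1 - 2*sqrt(0.33/pi) = 0.3518
sigma_2 = 95 * 0.3518 = 33.42 MPa

33.42 MPa


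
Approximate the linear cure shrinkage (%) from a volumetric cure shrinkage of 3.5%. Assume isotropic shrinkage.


Linear shrinkage ≈ vol_shrink/3 = 3.5/3 = 1.167%

1.167%


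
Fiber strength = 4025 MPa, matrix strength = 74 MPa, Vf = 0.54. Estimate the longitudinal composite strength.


sigma_1 = sigma_f*Vf + sigma_m*(1-Vf) = 4025*0.54 + 74*0.46 = 2207.5 MPa

2207.5 MPa


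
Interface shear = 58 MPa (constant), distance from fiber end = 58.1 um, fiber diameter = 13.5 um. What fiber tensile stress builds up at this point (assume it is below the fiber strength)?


Force balance: sigma_f * (pi*d^2/4) = tau * (pi*d) * x  ->  sigma_f = 4 * tau * x / d
sigma_f = 4 * 58 * 58.1 / 13.5 = 998.5 MPa

998.5 MPa


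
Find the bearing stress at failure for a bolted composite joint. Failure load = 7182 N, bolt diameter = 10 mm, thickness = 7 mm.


sigma_br = F/(d*h) = 7182/(10*7) = 102.6 MPa

102.6 MPa


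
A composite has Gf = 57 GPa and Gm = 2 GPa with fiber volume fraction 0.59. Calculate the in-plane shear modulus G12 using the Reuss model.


1/G12 = Vf/Gf + (1-Vf)/Gm = 0.59/57 + 0.41/2
G12 = 4.64 GPa

4.64 GPa


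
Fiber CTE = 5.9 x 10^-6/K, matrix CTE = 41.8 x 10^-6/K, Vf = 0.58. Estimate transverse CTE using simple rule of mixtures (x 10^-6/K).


alpha_2 = alpha_f*Vf + alpha_m*(1-Vf) = 5.9*0.58 + 41.8*0.42 = 21.0 x 10^-6/K

21.0 x 10^-6/K


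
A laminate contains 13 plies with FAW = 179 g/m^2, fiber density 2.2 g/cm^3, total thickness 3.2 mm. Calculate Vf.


Vf = n * FAW / (rho_f * h * 1000) = 13 * 179 / (2.2 * 3.2 * 1000) = 0.3305

0.3305


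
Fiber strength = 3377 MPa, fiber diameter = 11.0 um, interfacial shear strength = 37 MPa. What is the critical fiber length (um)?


Lc = sigma_f * d / (2 * tau_i) = 3377 * 11.0 / (2 * 37) = 502.0 um

502.0 um


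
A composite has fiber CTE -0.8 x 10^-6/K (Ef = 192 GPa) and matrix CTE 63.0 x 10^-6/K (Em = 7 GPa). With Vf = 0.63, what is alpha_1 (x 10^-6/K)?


E1 = Ef*Vf + Em*(1-Vf) = 123.55
alpha_1 = (alpha_f*Ef*Vf + alpha_m*Em*(1-Vf))/E1 = 0.54 x 10^-6/K

0.54 x 10^-6/K


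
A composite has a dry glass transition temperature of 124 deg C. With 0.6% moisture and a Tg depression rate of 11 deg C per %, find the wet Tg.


Tg_wet = Tg_dry - k*moisture = 124 - 11*0.6 = 117.4 deg C

117.4 deg C


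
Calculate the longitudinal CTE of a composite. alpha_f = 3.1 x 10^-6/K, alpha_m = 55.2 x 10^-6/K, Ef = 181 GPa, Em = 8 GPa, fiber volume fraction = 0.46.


E1 = Ef*Vf + Em*(1-Vf) = 87.58
alpha_1 = (alpha_f*Ef*Vf + alpha_m*Em*(1-Vf))/E1 = 5.67 x 10^-6/K

5.67 x 10^-6/K


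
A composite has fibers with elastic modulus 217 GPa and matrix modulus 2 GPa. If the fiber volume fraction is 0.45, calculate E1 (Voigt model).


E1 = Ef*Vf + Em*(1-Vf) = 217*0.45 + 2*0.55 = 98.75 GPa

98.75 GPa


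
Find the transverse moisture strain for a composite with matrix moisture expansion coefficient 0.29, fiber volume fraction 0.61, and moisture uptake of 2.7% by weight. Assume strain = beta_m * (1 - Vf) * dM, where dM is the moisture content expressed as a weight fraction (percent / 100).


dM = 2.7/100 = 0.027
strain = beta_m * (1-Vf) * dM = 0.29 * 0.39 * 0.027 = 0.0030537

0.0030537


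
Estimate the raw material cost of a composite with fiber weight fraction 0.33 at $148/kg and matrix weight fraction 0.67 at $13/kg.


Cost = cost_f*Wf + cost_m*Wm = 148*0.33 + 13*0.67 = $57.55/kg

$57.55/kg


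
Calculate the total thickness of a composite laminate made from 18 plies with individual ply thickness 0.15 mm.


h = n * t_ply = 18 * 0.15 = 2.7 mm

2.7 mm


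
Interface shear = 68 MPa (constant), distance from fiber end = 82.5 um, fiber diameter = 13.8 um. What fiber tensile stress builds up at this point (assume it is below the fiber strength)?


Force balance: sigma_f * (pi*d^2/4) = tau * (pi*d) * x  ->  sigma_f = 4 * tau * x / d
sigma_f = 4 * 68 * 82.5 / 13.8 = 1626.1 MPa

1626.1 MPa


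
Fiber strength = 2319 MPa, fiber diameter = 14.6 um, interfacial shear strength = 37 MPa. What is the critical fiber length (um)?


Lc = sigma_f * d / (2 * tau_i) = 2319 * 14.6 / (2 * 37) = 457.5 um

457.5 um


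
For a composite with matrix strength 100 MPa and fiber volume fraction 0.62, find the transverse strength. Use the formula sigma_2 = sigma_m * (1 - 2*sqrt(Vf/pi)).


factor = 1 - 2*sqrt(0.62/pi) = 0.1115
sigma_2 = 100 * 0.1115 = 11.15 MPa

11.15 MPa


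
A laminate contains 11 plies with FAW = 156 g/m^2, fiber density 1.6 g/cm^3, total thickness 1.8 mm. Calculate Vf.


Vf = n * FAW / (rho_f * h * 1000) = 11 * 156 / (1.6 * 1.8 * 1000) = 0.5958

0.5958


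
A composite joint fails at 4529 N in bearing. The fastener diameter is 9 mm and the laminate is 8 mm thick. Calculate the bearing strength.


sigma_br = F/(d*h) = 4529/(9*8) = 62.9 MPa

62.9 MPa


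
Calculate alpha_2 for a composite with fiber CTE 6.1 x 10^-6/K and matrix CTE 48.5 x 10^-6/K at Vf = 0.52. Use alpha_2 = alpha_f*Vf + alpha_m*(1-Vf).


alpha_2 = alpha_f*Vf + alpha_m*(1-Vf) = 6.1*0.52 + 48.5*0.48 = 26.5 x 10^-6/K

26.5 x 10^-6/K


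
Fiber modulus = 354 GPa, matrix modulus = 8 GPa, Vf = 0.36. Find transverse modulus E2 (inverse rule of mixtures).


1/E2 = Vf/Ef + (1-Vf)/Em = 0.36/354 + 0.64/8
E2 = 12.34 GPa

12.34 GPa


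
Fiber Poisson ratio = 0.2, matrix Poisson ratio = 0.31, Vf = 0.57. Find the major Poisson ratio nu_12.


nu_12 = nu_f*Vf + nu_m*(1-Vf) = 0.2*0.57 + 0.31*0.43 = 0.2473

0.2473


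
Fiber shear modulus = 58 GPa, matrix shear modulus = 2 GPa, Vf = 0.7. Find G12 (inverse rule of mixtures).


1/G12 = Vf/Gf + (1-Vf)/Gm = 0.7/58 + 0.3/2
G12 = 6.17 GPa

6.17 GPa


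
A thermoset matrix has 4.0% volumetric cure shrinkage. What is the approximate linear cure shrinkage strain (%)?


Linear shrinkage ≈ vol_shrink/3 = 4.0/3 = 1.333%

1.333%


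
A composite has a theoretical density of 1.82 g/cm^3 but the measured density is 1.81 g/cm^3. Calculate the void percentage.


Void% = (rho_theo - rho_actual)/rho_theo * 100 = (1.82 - 1.81)/1.82 * 100 = 0.55%

0.55%


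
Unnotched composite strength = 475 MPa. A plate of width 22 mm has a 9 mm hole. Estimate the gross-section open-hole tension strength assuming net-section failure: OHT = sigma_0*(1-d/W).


OHT = sigma_0*(1-d/W) = 475*(1-9/22) = 280.7 MPa

280.7 MPa


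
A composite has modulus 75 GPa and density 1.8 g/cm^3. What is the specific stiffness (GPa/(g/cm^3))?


Specific stiffness = E/rho = 75/1.8 = 41.7 GPa/(g/cm^3)

41.7 GPa/(g/cm^3)


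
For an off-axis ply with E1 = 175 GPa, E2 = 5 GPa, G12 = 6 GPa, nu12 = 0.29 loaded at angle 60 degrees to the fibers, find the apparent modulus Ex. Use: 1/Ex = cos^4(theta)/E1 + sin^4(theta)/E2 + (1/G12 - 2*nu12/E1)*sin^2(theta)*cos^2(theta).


cos^4(60) = 0.0625, sin^4(60) = 0.5625, sin^2(60)*cos^2(60) = 0.1875
1/G12 - 2*nu12/E1 = 1/6 - 2*0.29/175 = 0.163352 GPa^-1
1/Ex = 0.0625/175 + 0.5625/5 + 0.163352*0.1875 = 0.1434857 GPa^-1
Ex = 6.97 GPa

6.97 GPa


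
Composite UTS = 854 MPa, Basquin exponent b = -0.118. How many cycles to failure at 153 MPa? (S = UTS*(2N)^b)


N = 0.5 * (S/UTS)^(1/b) = 0.5 * (153/854)^(1/-0.118) = 1.0654e+06 cycles

1.0654e+06 cycles


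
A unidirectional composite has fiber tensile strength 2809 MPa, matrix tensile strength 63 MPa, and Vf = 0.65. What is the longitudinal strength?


sigma_1 = sigma_f*Vf + sigma_m*(1-Vf) = 2809*0.65 + 63*0.35 = 1847.9 MPa

1847.9 MPa


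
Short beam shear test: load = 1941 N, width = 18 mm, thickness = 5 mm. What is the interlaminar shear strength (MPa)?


ILSS = 3F/(4bh) = 3*1941/(4*18*5) = 16.18 MPa

16.18 MPa


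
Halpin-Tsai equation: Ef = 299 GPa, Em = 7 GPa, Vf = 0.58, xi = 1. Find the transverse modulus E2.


eta = (Ef/Em - 1)/(Ef/Em + xi) = (42.7143 - 1)/(42.7143 + 1) = 0.9542
E2 = Em*(1+xi*eta*Vf)/(1-eta*Vf) = 24.35 GPa

24.35 GPa


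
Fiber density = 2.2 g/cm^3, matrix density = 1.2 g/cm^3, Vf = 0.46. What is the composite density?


rho_c = rho_f*Vf + rho_m*(1-Vf) = 2.2*0.46 + 1.2*0.54 = 1.66 g/cm^3

1.66 g/cm^3


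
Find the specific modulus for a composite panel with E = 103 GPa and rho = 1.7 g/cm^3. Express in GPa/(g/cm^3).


Specific stiffness = E/rho = 103/1.7 = 60.6 GPa/(g/cm^3)

60.6 GPa/(g/cm^3)


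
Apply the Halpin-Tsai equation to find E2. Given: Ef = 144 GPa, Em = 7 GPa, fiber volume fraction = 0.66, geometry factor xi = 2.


eta = (Ef/Em - 1)/(Ef/Em + xi) = (20.5714 - 1)/(20.5714 + 2) = 0.8671
E2 = Em*(1+xi*eta*Vf)/(1-eta*Vf) = 35.1 GPa

35.1 GPa


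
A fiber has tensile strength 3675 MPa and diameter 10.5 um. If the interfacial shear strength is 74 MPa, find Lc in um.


Lc = sigma_f * d / (2 * tau_i) = 3675 * 10.5 / (2 * 74) = 260.7 um

260.7 um


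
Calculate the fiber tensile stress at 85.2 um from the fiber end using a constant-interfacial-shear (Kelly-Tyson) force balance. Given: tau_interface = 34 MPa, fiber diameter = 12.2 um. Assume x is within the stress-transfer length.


Force balance: sigma_f * (pi*d^2/4) = tau * (pi*d) * x  ->  sigma_f = 4 * tau * x / d
sigma_f = 4 * 34 * 85.2 / 12.2 = 949.8 MPa

949.8 MPa


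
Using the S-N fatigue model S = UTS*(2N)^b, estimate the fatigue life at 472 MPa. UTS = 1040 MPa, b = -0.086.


N = 0.5 * (S/UTS)^(1/b) = 0.5 * (472/1040)^(1/-0.086) = 4879.8244 cycles

4879.8244 cycles


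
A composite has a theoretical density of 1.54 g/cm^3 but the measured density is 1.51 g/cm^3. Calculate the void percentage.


Void% = (rho_theo - rho_actual)/rho_theo * 100 = (1.54 - 1.51)/1.54 * 100 = 1.95%

1.95%


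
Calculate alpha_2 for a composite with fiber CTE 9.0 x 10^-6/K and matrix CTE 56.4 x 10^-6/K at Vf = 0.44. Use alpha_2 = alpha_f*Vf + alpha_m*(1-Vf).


alpha_2 = alpha_f*Vf + alpha_m*(1-Vf) = 9.0*0.44 + 56.4*0.56 = 35.5 x 10^-6/K

35.5 x 10^-6/K


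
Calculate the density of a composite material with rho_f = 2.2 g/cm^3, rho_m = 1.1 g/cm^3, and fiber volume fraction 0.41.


rho_c = rho_f*Vf + rho_m*(1-Vf) = 2.2*0.41 + 1.1*0.59 = 1.551 g/cm^3

1.551 g/cm^3


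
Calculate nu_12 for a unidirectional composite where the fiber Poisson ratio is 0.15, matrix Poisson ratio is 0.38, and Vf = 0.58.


nu_12 = nu_f*Vf + nu_m*(1-Vf) = 0.15*0.58 + 0.38*0.42 = 0.2466

0.2466


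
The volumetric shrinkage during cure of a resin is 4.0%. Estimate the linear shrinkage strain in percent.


Linear shrinkage ≈ vol_shrink/3 = 4.0/3 = 1.333%

1.333%


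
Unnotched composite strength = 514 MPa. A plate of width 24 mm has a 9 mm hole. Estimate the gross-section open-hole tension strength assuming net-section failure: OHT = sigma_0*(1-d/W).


OHT = sigma_0*(1-d/W) = 514*(1-9/24) = 321.3 MPa

321.3 MPa


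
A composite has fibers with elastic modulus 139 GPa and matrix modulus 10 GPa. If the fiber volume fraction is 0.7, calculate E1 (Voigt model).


E1 = Ef*Vf + Em*(1-Vf) = 139*0.7 + 10*0.3 = 100.3 GPa

100.3 GPa


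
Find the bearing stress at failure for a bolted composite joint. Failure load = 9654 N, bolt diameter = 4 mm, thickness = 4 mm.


sigma_br = F/(d*h) = 9654/(4*4) = 603.4 MPa

603.4 MPa


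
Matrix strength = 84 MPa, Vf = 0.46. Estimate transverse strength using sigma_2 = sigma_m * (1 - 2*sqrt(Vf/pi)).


factor = 1 - 2*sqrt(0.46/pi) = 0.2347
sigma_2 = 84 * 0.2347 = 19.71 MPa

19.71 MPa


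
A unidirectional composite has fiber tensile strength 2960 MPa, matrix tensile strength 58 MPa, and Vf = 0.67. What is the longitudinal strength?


sigma_1 = sigma_f*Vf + sigma_m*(1-Vf) = 2960*0.67 + 58*0.33 = 2002.3 MPa

2002.3 MPa


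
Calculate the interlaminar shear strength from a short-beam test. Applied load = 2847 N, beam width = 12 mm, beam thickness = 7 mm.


ILSS = 3F/(4bh) = 3*2847/(4*12*7) = 25.42 MPa

25.42 MPa


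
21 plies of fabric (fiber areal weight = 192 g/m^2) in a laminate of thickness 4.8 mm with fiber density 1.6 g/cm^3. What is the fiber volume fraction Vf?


Vf = n * FAW / (rho_f * h * 1000) = 21 * 192 / (1.6 * 4.8 * 1000) = 0.525

0.525


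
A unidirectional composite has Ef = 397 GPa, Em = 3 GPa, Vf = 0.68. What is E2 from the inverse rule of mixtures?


1/E2 = Vf/Ef + (1-Vf)/Em = 0.68/397 + 0.32/3
E2 = 9.23 GPa

9.23 GPa


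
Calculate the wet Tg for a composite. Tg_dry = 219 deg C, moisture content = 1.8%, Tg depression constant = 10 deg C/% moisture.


Tg_wet = Tg_dry - k*moisture = 219 - 10*1.8 = 201.0 deg C

201.0 deg C


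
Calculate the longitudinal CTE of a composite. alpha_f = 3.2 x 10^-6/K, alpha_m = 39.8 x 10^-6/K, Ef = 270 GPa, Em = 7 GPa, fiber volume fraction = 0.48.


E1 = Ef*Vf + Em*(1-Vf) = 133.24
alpha_1 = (alpha_f*Ef*Vf + alpha_m*Em*(1-Vf))/E1 = 4.2 x 10^-6/K

4.2 x 10^-6/K


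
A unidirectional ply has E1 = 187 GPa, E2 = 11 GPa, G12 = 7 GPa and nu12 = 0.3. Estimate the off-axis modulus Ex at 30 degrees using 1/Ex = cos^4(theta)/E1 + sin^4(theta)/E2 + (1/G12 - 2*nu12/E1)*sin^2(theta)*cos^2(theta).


cos^4(30) = 0.5625, sin^4(30) = 0.0625, sin^2(30)*cos^2(30) = 0.1875
1/G12 - 2*nu12/E1 = 1/7 - 2*0.3/187 = 0.139649 GPa^-1
1/Ex = 0.5625/187 + 0.0625/11 + 0.139649*0.1875 = 0.034874 GPa^-1
Ex = 28.67 GPa

28.67 GPa


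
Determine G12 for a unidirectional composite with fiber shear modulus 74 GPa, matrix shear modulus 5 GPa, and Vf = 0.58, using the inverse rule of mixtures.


1/G12 = Vf/Gf + (1-Vf)/Gm = 0.58/74 + 0.42/5
G12 = 10.89 GPa

10.89 GPa


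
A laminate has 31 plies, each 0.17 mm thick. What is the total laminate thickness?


h = n * t_ply = 31 * 0.17 = 5.27 mm

5.27 mm


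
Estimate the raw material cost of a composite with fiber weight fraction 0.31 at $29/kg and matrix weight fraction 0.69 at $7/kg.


Cost = cost_f*Wf + cost_m*Wm = 29*0.31 + 7*0.69 = $13.82/kg

$13.82/kg


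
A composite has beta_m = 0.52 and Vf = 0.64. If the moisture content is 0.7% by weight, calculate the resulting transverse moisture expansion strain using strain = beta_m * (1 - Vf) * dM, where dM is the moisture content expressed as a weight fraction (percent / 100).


dM = 0.7/100 = 0.007
strain = beta_m * (1-Vf) * dM = 0.52 * 0.36 * 0.007 = 0.0013104

0.0013104


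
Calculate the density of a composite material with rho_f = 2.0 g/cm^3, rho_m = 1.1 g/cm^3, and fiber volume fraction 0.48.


rho_c = rho_f*Vf + rho_m*(1-Vf) = 2.0*0.48 + 1.1*0.52 = 1.532 g/cm^3

1.532 g/cm^3


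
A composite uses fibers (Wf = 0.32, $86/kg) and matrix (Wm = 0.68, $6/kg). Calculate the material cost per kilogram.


Cost = cost_f*Wf + cost_m*Wm = 86*0.32 + 6*0.68 = $31.6/kg

$31.6/kg


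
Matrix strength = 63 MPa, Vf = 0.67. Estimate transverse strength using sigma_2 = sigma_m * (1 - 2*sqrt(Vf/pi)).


factor = 1 - 2*sqrt(0.67/pi) = 0.0764
sigma_2 = 63 * 0.0764 = 4.81 MPa

4.81 MPa


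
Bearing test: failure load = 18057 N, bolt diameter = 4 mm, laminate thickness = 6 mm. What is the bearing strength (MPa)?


sigma_br = F/(d*h) = 18057/(4*6) = 752.4 MPa

752.4 MPa


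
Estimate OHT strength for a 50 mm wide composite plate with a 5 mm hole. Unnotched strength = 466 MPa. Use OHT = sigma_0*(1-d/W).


OHT = sigma_0*(1-d/W) = 466*(1-5/50) = 419.4 MPa

419.4 MPa


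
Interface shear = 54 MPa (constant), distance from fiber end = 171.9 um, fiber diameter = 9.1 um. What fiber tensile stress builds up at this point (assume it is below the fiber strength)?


Force balance: sigma_f * (pi*d^2/4) = tau * (pi*d) * x  ->  sigma_f = 4 * tau * x / d
sigma_f = 4 * 54 * 171.9 / 9.1 = 4080.3 MPa

4080.3 MPa


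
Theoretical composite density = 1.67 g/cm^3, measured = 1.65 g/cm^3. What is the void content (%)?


Void% = (rho_theo - rho_actual)/rho_theo * 100 = (1.67 - 1.65)/1.67 * 100 = 1.2%

1.2%


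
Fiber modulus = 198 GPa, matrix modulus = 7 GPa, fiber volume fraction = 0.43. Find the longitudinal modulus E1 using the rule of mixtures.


E1 = Ef*Vf + Em*(1-Vf) = 198*0.43 + 7*0.57 = 89.13 GPa

89.13 GPa


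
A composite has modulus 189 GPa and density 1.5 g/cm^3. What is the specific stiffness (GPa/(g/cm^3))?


Specific stiffness = E/rho = 189/1.5 = 126.0 GPa/(g/cm^3)

126.0 GPa/(g/cm^3)


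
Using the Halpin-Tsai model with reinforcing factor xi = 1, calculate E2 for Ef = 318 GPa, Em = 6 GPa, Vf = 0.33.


eta = (Ef/Em - 1)/(Ef/Em + xi) = (53.0 - 1)/(53.0 + 1) = 0.963
E2 = Em*(1+xi*eta*Vf)/(1-eta*Vf) = 11.59 GPa

11.59 GPa


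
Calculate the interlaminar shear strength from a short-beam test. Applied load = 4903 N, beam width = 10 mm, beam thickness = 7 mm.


ILSS = 3F/(4bh) = 3*4903/(4*10*7) = 52.53 MPa

52.53 MPa


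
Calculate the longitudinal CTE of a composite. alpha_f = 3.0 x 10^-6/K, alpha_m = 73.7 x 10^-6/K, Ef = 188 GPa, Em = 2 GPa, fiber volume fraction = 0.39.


E1 = Ef*Vf + Em*(1-Vf) = 74.54
alpha_1 = (alpha_f*Ef*Vf + alpha_m*Em*(1-Vf))/E1 = 4.16 x 10^-6/K

4.16 x 10^-6/K


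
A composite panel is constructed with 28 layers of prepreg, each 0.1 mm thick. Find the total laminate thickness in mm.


h = n * t_ply = 28 * 0.1 = 2.8 mm

2.8 mm


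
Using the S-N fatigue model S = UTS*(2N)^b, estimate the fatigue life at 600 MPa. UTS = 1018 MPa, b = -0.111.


N = 0.5 * (S/UTS)^(1/b) = 0.5 * (600/1018)^(1/-0.111) = 58.5339 cycles

58.5339 cycles


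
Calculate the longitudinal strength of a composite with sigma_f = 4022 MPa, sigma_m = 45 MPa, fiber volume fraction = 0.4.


sigma_1 = sigma_f*Vf + sigma_m*(1-Vf) = 4022*0.4 + 45*0.6 = 1635.8 MPa

1635.8 MPa


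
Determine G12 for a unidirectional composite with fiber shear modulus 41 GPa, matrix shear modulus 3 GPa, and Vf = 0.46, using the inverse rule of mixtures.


1/G12 = Vf/Gf + (1-Vf)/Gm = 0.46/41 + 0.54/3
G12 = 5.23 GPa

5.23 GPa


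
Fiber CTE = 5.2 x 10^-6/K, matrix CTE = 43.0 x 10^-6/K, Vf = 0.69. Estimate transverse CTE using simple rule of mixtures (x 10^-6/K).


alpha_2 = alpha_f*Vf + alpha_m*(1-Vf) = 5.2*0.69 + 43.0*0.31 = 16.9 x 10^-6/K

16.9 x 10^-6/K


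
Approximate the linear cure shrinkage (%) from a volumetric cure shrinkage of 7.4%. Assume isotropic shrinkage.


Linear shrinkage ≈ vol_shrink/3 = 7.4/3 = 2.467%

2.467%


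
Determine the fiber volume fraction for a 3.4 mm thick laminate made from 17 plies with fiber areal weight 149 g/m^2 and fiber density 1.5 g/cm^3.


Vf = n * FAW / (rho_f * h * 1000) = 17 * 149 / (1.5 * 3.4 * 1000) = 0.4967

0.4967


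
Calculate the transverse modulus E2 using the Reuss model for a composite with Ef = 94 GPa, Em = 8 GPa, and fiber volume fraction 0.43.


1/E2 = Vf/Ef + (1-Vf)/Em = 0.43/94 + 0.57/8
E2 = 13.19 GPa

13.19 GPa


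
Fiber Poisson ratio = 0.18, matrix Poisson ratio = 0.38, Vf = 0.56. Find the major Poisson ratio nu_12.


nu_12 = nu_f*Vf + nu_m*(1-Vf) = 0.18*0.56 + 0.38*0.44 = 0.268

0.268


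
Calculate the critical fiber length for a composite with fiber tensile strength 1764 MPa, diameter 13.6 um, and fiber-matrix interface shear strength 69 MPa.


Lc = sigma_f * d / (2 * tau_i) = 1764 * 13.6 / (2 * 69) = 173.8 um

173.8 um


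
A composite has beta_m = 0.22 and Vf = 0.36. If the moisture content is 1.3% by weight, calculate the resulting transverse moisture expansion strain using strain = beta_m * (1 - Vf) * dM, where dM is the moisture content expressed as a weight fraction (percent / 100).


dM = 1.3/100 = 0.013
strain = beta_m * (1-Vf) * dM = 0.22 * 0.64 * 0.013 = 0.0018304

0.0018304


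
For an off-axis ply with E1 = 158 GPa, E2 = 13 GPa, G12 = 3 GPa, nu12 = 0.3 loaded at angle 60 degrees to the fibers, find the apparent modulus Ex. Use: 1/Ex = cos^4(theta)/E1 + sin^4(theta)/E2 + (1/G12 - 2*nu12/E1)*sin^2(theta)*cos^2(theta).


cos^4(60) = 0.0625, sin^4(60) = 0.5625, sin^2(60)*cos^2(60) = 0.1875
1/G12 - 2*nu12/E1 = 1/3 - 2*0.3/158 = 0.329536 GPa^-1
1/Ex = 0.0625/158 + 0.5625/13 + 0.329536*0.1875 = 0.1054528 GPa^-1
Ex = 9.48 GPa

9.48 GPa


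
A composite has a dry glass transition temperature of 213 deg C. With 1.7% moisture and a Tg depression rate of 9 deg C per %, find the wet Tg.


Tg_wet = Tg_dry - k*moisture = 213 - 9*1.7 = 197.7 deg C

197.7 deg C


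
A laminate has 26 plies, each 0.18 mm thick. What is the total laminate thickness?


h = n * t_ply = 26 * 0.18 = 4.68 mm

4.68 mm


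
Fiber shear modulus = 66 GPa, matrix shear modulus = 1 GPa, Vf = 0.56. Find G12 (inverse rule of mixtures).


1/G12 = Vf/Gf + (1-Vf)/Gm = 0.56/66 + 0.44/1
G12 = 2.23 GPa

2.23 GPa


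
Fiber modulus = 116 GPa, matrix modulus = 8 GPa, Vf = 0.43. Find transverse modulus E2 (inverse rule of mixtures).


1/E2 = Vf/Ef + (1-Vf)/Em = 0.43/116 + 0.57/8
E2 = 13.34 GPa

13.34 GPa


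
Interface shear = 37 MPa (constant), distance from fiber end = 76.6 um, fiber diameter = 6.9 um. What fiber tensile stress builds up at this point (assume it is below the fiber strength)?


Force balance: sigma_f * (pi*d^2/4) = tau * (pi*d) * x  ->  sigma_f = 4 * tau * x / d
sigma_f = 4 * 37 * 76.6 / 6.9 = 1643.0 MPa

1643.0 MPa


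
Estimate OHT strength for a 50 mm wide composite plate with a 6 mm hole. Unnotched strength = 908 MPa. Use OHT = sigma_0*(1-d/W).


OHT = sigma_0*(1-d/W) = 908*(1-6/50) = 799.0 MPa

799.0 MPa


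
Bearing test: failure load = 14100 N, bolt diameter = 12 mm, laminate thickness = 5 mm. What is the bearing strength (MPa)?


sigma_br = F/(d*h) = 14100/(12*5) = 235.0 MPa

235.0 MPa


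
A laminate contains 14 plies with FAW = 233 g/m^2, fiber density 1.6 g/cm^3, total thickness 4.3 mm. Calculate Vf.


Vf = n * FAW / (rho_f * h * 1000) = 14 * 233 / (1.6 * 4.3 * 1000) = 0.4741

0.4741


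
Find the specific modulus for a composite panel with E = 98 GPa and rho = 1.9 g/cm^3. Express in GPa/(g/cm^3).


Specific stiffness = E/rho = 98/1.9 = 51.6 GPa/(g/cm^3)

51.6 GPa/(g/cm^3)


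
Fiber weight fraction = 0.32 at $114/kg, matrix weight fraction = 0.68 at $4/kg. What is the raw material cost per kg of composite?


Cost = cost_f*Wf + cost_m*Wm = 114*0.32 + 4*0.68 = $39.2/kg

$39.2/kg


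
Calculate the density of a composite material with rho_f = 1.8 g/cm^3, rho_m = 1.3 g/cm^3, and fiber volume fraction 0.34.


rho_c = rho_f*Vf + rho_m*(1-Vf) = 1.8*0.34 + 1.3*0.66 = 1.47 g/cm^3

1.47 g/cm^3


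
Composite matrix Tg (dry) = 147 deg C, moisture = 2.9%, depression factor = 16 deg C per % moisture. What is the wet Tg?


Tg_wet = Tg_dry - k*moisture = 147 - 16*2.9 = 100.6 deg C

100.6 deg C


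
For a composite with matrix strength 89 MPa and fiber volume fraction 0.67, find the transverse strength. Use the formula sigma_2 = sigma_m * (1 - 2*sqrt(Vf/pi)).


factor = 1 - 2*sqrt(0.67/pi) = 0.0764
sigma_2 = 89 * 0.0764 = 6.8 MPa

6.8 MPa


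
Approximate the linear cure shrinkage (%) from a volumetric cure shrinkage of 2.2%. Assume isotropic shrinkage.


Linear shrinkage ≈ vol_shrink/3 = 2.2/3 = 0.733%

0.733%


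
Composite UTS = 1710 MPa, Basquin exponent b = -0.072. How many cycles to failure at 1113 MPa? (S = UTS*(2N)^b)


N = 0.5 * (S/UTS)^(1/b) = 0.5 * (1113/1710)^(1/-0.072) = 194.6529 cycles

194.6529 cycles


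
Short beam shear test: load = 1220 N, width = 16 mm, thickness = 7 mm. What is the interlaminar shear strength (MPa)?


ILSS = 3F/(4bh) = 3*1220/(4*16*7) = 8.17 MPa

8.17 MPa


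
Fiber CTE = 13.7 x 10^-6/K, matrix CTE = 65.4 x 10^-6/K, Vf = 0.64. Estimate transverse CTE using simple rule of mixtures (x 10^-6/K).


alpha_2 = alpha_f*Vf + alpha_m*(1-Vf) = 13.7*0.64 + 65.4*0.36 = 32.3 x 10^-6/K

32.3 x 10^-6/K


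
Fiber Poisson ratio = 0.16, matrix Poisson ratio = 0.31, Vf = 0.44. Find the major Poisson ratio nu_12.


nu_12 = nu_f*Vf + nu_m*(1-Vf) = 0.16*0.44 + 0.31*0.56 = 0.244

0.244


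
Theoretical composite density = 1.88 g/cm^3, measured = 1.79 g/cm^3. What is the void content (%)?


Void% = (rho_theo - rho_actual)/rho_theo * 100 = (1.88 - 1.79)/1.88 * 100 = 4.79%

4.79%


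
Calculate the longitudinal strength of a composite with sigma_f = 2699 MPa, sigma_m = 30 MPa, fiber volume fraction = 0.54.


sigma_1 = sigma_f*Vf + sigma_m*(1-Vf) = 2699*0.54 + 30*0.46 = 1471.3 MPa

1471.3 MPa


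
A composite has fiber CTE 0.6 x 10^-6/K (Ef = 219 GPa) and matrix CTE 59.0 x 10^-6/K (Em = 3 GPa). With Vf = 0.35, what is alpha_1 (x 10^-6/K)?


E1 = Ef*Vf + Em*(1-Vf) = 78.6
alpha_1 = (alpha_f*Ef*Vf + alpha_m*Em*(1-Vf))/E1 = 2.05 x 10^-6/K

2.05 x 10^-6/K


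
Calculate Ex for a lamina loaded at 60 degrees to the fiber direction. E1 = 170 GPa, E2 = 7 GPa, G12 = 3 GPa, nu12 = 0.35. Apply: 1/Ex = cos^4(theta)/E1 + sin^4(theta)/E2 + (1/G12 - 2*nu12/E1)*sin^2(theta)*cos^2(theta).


cos^4(60) = 0.0625, sin^4(60) = 0.5625, sin^2(60)*cos^2(60) = 0.1875
1/G12 - 2*nu12/E1 = 1/3 - 2*0.35/170 = 0.329216 GPa^-1
1/Ex = 0.0625/170 + 0.5625/7 + 0.329216*0.1875 = 0.1424527 GPa^-1
Ex = 7.02 GPa

7.02 GPa


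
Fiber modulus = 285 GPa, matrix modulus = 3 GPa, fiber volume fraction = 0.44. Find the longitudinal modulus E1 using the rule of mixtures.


E1 = Ef*Vf + Em*(1-Vf) = 285*0.44 + 3*0.56 = 127.08 GPa

127.08 GPa


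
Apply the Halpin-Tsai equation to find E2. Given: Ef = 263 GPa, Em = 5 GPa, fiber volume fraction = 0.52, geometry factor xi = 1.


eta = (Ef/Em - 1)/(Ef/Em + xi) = (52.6 - 1)/(52.6 + 1) = 0.9627
E2 = Em*(1+xi*eta*Vf)/(1-eta*Vf) = 15.02 GPa

15.02 GPa


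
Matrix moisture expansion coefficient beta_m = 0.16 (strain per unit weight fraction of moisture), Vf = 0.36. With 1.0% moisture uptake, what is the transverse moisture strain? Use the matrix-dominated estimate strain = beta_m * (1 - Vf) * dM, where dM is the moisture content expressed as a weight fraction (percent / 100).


dM = 1.0/100 = 0.01
strain = beta_m * (1-Vf) * dM = 0.16 * 0.64 * 0.01 = 0.001024

0.001024


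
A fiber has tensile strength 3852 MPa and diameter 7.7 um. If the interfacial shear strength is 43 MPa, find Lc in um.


Lc = sigma_f * d / (2 * tau_i) = 3852 * 7.7 / (2 * 43) = 344.9 um

344.9 um


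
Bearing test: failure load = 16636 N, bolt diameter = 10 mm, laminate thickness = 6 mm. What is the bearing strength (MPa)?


sigma_br = F/(d*h) = 16636/(10*6) = 277.3 MPa

277.3 MPa


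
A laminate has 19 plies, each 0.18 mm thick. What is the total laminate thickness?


h = n * t_ply = 19 * 0.18 = 3.42 mm

3.42 mm


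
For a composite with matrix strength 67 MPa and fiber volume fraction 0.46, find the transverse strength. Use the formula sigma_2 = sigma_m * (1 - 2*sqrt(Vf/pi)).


factor = 1 - 2*sqrt(0.46/pi) = 0.2347
sigma_2 = 67 * 0.2347 = 15.72 MPa

15.72 MPa


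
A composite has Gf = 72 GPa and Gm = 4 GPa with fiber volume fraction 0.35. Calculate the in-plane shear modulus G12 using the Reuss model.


1/G12 = Vf/Gf + (1-Vf)/Gm = 0.35/72 + 0.65/4
G12 = 5.98 GPa

5.98 GPa


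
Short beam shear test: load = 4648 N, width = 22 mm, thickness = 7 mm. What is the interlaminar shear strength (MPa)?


ILSS = 3F/(4bh) = 3*4648/(4*22*7) = 22.64 MPa

22.64 MPa


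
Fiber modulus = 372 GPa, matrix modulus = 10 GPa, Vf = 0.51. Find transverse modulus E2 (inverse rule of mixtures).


1/E2 = Vf/Ef + (1-Vf)/Em = 0.51/372 + 0.49/10
E2 = 19.85 GPa

19.85 GPa


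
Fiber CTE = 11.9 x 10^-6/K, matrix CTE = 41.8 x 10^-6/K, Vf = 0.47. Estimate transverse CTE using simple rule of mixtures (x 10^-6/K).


alpha_2 = alpha_f*Vf + alpha_m*(1-Vf) = 11.9*0.47 + 41.8*0.53 = 27.7 x 10^-6/K

27.7 x 10^-6/K


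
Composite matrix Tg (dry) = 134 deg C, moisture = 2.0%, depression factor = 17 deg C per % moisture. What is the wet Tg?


Tg_wet = Tg_dry - k*moisture = 134 - 17*2.0 = 100.0 deg C

100.0 deg C


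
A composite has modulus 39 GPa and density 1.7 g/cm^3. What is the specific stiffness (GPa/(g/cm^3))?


Specific stiffness = E/rho = 39/1.7 = 22.9 GPa/(g/cm^3)

22.9 GPa/(g/cm^3)


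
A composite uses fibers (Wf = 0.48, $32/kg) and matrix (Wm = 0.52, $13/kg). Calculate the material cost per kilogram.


Cost = cost_f*Wf + cost_m*Wm = 32*0.48 + 13*0.52 = $22.12/kg

$22.12/kg


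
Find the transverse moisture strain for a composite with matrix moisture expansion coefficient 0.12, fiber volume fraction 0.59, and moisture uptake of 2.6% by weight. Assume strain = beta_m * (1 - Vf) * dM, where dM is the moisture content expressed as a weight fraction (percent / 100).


dM = 2.6/100 = 0.026
strain = beta_m * (1-Vf) * dM = 0.12 * 0.41 * 0.026 = 0.0012792

0.0012792
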